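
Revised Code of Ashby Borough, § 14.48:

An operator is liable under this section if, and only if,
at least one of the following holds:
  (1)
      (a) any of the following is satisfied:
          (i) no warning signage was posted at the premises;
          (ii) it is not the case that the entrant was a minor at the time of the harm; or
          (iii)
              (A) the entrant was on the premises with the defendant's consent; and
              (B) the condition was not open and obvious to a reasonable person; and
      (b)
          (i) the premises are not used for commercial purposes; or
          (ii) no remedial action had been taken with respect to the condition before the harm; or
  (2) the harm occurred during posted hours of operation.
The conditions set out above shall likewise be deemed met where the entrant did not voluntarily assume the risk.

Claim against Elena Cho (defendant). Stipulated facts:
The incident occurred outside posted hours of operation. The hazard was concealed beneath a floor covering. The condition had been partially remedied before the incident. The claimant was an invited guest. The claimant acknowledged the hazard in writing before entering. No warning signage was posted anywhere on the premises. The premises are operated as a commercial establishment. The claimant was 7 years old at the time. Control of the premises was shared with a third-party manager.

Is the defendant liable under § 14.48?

(i) no signage posted — satisfied.
(ii) not (entrant a minor) — not satisfied.
(A) consent to enter — met.
(B) not open/obvious — met.
(iii) = T AND T = true.
So (a) is satisfied (T OR F OR T).
(i) not (commercial use) — not satisfied.
(ii) no remedial action — not satisfied.
So (b) is not satisfied (F OR F).
(1): T AND F → false.
(2) during posted hours — not met.
Overall: F OR F → false.
Exception (no assumed risk) — not satisfied.
Result: main false OR exception false → false.

No — not liable.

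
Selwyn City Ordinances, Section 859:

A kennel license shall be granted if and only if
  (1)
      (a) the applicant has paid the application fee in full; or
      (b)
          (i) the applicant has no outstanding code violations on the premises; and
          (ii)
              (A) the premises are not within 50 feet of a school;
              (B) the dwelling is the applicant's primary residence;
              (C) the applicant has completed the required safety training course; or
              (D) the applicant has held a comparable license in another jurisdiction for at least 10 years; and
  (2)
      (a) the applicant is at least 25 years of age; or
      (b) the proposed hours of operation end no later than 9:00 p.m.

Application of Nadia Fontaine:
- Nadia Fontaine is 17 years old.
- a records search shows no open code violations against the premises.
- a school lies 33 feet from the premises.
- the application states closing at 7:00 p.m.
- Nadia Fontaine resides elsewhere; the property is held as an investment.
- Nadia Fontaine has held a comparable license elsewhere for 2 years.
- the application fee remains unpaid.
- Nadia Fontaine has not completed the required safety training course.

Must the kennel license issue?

No — denied.

(a) fee paid — fails.
(i) no code violations — met.
(A) ≥50 ft from school — not satisfied.
(B) primary residence — not satisfied.
(C) safety training — fails.
(D) prior license ≥ 10 yr — not satisfied.
(ii): F OR F OR F OR F → false.
(b): T AND F → false.
(1) = F OR F = false.
(a) age ≥ 25 — not met.
(b) closes by 9 p.m. — met.
So (2) is satisfied (F OR T).
Overall: F AND T → false.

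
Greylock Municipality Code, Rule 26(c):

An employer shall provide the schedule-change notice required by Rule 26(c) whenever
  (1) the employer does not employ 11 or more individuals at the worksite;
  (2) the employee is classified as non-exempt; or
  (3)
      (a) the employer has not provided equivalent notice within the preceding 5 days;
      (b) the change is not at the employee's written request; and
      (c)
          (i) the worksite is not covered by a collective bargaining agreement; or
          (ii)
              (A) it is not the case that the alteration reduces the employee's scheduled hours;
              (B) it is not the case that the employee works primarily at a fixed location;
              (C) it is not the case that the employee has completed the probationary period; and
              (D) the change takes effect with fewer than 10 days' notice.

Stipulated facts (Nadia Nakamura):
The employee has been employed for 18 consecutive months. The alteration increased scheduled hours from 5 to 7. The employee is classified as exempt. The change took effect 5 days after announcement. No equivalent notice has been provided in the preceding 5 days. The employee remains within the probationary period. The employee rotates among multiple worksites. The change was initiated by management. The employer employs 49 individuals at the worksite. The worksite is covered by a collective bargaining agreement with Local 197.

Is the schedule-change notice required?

Yes — required.

(1) not (≥ 11 at site) — not met.
(2) non-exempt — not met.
(a) no recent notice — holds.
(b) not employee-requested — met.
(i) no CBA — not met.
(A) not (hours reduced) — met.
(B) not (fixed location) — met.
(C) not (past probation) — met.
(D) < 10 days' notice — holds.
(ii): T AND T AND T AND T → true.
(c) = F OR T = true.
So (3) is satisfied (T AND T AND T).
Overall = F OR F OR T = true.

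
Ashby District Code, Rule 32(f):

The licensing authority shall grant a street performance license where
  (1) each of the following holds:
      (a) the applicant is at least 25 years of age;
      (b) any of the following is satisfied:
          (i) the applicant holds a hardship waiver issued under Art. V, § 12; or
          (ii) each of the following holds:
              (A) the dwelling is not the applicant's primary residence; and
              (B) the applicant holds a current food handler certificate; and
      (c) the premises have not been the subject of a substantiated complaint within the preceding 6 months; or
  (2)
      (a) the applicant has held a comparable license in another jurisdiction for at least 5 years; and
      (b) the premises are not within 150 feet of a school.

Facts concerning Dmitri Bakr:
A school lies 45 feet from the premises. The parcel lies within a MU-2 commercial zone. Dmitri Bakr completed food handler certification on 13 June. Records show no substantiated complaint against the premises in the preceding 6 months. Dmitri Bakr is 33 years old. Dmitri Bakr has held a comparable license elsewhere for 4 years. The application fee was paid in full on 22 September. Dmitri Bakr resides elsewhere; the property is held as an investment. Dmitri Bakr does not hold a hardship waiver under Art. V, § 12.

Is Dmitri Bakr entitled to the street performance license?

Yes — granted.

(a) age ≥ 25 — met.
(i) hardship waiver — not satisfied.
(A) not (primary residence) — met.
(B) food handler cert. — met.
(ii) = T AND T = true.
So (b) is satisfied (F OR T).
(c) no complaint in 6 mo. — holds.
(1): T AND T AND T → true.
(a) prior license ≥ 5 yr — not satisfied.
(b) ≥150 ft from school — not satisfied.
(2) = F AND F = false.
So Overall is satisfied (T OR F).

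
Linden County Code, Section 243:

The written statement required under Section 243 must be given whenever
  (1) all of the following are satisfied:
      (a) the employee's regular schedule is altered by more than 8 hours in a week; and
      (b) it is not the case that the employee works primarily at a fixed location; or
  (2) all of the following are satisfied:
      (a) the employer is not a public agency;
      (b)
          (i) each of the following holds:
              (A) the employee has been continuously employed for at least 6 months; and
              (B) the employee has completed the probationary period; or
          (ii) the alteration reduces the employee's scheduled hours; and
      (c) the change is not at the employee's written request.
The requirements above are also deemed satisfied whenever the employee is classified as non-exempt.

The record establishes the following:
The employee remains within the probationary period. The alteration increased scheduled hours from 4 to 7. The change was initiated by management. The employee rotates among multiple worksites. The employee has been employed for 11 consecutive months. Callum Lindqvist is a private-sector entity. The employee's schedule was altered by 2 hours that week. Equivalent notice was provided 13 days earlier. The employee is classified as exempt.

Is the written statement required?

No — not required.

(a) schedule shift > 8h — not met.
(b) not (fixed location) — holds.
(1): F AND T → false.
(a) not (public agency) — satisfied.
(A) tenure ≥ 6 mo. — holds.
(B) past probation — not satisfied.
(i): T AND F → false.
(ii) hours reduced — fails.
(b): F OR F → false.
(c) not employee-requested — satisfied.
(2) = T AND F AND T = false.
So Overall is not satisfied (F OR F).
Exception (non-exempt) — not satisfied.
Result: main false OR exception false → false.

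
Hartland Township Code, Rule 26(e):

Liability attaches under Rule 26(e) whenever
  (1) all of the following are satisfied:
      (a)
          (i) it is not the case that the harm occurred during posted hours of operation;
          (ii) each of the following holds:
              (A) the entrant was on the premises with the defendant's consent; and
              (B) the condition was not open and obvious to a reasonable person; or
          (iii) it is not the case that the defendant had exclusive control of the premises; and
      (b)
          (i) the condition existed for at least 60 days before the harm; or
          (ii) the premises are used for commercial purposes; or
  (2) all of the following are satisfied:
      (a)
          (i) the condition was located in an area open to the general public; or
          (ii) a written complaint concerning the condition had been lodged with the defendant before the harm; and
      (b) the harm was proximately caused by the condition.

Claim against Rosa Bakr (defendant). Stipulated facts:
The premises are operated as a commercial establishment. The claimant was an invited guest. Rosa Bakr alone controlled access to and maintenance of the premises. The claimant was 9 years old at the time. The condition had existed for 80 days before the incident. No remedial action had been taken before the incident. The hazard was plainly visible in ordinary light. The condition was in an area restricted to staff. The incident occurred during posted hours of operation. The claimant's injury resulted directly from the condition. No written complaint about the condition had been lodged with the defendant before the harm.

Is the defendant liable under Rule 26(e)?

(i) not (during posted hours) — fails.
(A) consent to enter — satisfied.
(B) not open/obvious — not satisfied.
(ii): T AND F → false.
(iii) not (exclusive control) — fails.
(a): F OR F OR F → false.
(i) condition ≥60 days old — satisfied.
(ii) commercial use — holds.
(b): T OR T → true.
(1) = F AND T = false.
(i) public area — not satisfied.
(ii) complaint lodged — not satisfied.
So (a) is not satisfied (F OR F).
(b) proximate cause — met.
(2): F AND T → false.
So Overall is not satisfied (F OR F).

No — not liable.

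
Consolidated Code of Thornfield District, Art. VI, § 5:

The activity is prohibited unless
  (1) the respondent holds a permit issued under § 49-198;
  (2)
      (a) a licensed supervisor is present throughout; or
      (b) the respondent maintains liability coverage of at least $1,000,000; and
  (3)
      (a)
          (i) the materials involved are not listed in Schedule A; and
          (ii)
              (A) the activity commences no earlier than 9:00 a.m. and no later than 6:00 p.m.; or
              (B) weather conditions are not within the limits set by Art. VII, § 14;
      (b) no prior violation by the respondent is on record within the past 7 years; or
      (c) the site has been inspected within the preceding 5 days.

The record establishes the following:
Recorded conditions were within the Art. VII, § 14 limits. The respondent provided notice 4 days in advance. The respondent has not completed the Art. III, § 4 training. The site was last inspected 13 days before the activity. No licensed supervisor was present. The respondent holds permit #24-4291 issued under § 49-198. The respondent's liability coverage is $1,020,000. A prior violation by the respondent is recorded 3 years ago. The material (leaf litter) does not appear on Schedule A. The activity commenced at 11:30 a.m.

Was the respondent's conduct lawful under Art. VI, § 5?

(1) holds permit — satisfied.
(a) supervisor present — not satisfied.
(b) coverage ≥ $1,000,000 — satisfied.
(2) = F OR T = true.
(i) not (Schedule A material) — satisfied.
(A) start within hours — satisfied.
(B) not (weather ok) — not met.
(ii) = T OR F = true.
(a) = T AND T = true.
(b) no prior violation — not met.
(c) site inspected — fails.
(3) = T OR F OR F = true.
So Overall is satisfied (T AND T AND T).

Yes — lawful.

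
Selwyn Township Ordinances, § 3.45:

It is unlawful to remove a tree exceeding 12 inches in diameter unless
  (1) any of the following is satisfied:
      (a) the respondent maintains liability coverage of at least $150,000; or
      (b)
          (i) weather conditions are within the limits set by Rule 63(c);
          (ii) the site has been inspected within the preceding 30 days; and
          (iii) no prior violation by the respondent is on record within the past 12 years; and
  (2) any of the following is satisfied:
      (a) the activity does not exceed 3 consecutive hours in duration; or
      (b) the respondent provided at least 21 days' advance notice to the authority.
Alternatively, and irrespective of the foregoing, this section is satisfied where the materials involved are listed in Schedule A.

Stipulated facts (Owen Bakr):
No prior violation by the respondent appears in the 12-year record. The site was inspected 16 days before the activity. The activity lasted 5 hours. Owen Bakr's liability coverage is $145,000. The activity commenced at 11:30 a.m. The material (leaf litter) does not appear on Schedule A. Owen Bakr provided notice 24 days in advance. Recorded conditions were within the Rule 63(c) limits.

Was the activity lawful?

Yes — lawful.

(a) coverage ≥ $150,000 — not satisfied.
(i) weather ok — met.
(ii) site inspected — satisfied.
(iii) no prior violation — met.
(b) = T AND T AND T = true.
(1) = F OR T = true.
(a) ≤ 3 hrs duration — not satisfied.
(b) ≥21 days' notice — met.
So (2) is satisfied (F OR T).
So Overall is satisfied (T AND T).
Exception (Schedule A material) — not satisfied.
Result: main true OR exception false → true.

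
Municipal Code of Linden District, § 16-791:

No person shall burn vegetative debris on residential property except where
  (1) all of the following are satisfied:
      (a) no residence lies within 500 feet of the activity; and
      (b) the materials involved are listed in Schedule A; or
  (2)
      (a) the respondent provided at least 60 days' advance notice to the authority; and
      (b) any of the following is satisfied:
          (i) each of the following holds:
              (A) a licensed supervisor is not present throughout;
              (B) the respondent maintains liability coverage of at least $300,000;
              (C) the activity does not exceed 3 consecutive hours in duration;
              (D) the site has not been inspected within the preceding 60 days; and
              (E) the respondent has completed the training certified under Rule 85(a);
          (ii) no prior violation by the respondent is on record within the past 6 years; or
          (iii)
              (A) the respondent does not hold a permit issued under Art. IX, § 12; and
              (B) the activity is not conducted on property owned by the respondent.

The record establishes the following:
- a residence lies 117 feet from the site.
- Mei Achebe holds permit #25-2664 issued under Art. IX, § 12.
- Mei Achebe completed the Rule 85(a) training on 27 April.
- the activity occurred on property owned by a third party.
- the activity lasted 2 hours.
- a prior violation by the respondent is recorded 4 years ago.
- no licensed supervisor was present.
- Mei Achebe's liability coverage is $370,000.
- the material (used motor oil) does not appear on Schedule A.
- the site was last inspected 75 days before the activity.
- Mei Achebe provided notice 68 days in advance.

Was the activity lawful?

(a) no residence in 500 ft — fails.
(b) Schedule A material — fails.
So (1) is not satisfied (F AND F).
(a) ≥60 days' notice — holds.
(A) not (supervisor present) — holds.
(B) coverage ≥ $300,000 — satisfied.
(C) ≤ 3 hrs duration — satisfied.
(D) not (site inspected) — holds.
(E) training certified — met.
So (i) is satisfied (T AND T AND T AND T AND T).
(ii) no prior violation — fails.
(A) not (holds permit) — not met.
(B) not (own property) — holds.
So (iii) is not satisfied (F AND T).
(b): T OR F OR F → true.
(2) = T AND T = true.
So Overall is satisfied (F OR T).

Yes — lawful.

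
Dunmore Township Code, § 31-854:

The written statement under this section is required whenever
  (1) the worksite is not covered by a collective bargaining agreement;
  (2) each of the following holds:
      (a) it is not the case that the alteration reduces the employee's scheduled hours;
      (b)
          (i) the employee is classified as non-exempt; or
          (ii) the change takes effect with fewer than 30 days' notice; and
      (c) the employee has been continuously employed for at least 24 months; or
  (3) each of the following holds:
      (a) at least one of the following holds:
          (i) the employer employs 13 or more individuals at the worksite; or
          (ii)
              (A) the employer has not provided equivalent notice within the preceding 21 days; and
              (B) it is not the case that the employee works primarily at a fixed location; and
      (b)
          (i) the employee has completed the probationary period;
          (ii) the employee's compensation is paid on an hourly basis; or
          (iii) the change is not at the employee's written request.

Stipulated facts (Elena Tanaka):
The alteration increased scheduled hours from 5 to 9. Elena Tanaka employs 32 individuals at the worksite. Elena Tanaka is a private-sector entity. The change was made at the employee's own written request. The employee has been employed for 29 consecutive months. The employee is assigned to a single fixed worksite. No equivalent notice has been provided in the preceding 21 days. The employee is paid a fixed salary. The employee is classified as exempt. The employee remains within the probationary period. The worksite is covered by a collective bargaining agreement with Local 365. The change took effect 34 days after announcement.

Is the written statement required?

No — not required.

(1) no CBA — not satisfied.
(a) not (hours reduced) — satisfied.
(i) non-exempt — not met.
(ii) < 30 days' notice — not satisfied.
(b): F OR F → false.
(c) tenure ≥ 24 mo. — satisfied.
(2): T AND F AND T → false.
(i) ≥ 13 at site — satisfied.
(A) no recent notice — met.
(B) not (fixed location) — not met.
So (ii) is not satisfied (T AND F).
So (a) is satisfied (T OR F).
(i) past probation — fails.
(ii) hourly-paid — not satisfied.
(iii) not employee-requested — fails.
So (b) is not satisfied (F OR F OR F).
(3) = T AND F = false.
So Overall is not satisfied (F OR F OR F).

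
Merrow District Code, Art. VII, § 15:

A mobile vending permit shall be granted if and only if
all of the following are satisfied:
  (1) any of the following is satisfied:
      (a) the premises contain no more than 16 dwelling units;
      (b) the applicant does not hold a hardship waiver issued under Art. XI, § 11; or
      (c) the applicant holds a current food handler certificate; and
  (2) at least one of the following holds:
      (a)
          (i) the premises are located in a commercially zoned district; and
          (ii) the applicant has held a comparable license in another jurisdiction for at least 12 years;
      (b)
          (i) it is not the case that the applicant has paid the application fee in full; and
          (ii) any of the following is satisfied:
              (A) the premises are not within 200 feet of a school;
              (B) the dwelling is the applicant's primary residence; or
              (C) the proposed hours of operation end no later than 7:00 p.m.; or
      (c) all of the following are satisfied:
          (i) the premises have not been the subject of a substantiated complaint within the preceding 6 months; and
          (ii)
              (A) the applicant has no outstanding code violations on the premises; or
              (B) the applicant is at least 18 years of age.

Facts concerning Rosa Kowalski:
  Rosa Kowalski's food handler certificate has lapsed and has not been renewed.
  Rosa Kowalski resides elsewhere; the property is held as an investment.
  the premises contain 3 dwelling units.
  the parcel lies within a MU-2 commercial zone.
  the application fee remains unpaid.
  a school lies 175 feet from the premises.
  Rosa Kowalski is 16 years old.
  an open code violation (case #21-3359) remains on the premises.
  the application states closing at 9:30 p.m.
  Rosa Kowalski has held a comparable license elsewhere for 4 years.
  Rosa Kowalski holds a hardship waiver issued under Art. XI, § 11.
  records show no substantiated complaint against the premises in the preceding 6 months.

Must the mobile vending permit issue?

(a) ≤ 16 units — satisfied.
(b) not (hardship waiver) — not satisfied.
(c) food handler cert. — fails.
(1) = T OR F OR F = true.
(i) commercially zoned — met.
(ii) prior license ≥ 12 yr — not satisfied.
(a): T AND F → false.
(i) not (fee paid) — satisfied.
(A) ≥200 ft from school — not met.
(B) primary residence — not met.
(C) closes by 7 p.m. — not met.
So (ii) is not satisfied (F OR F OR F).
(b) = T AND F = false.
(i) no complaint in 6 mo. — satisfied.
(A) no code violations — not satisfied.
(B) age ≥ 18 — not met.
(ii) = F OR F = false.
So (c) is not satisfied (T AND F).
(2) = F OR F OR F = false.
So Overall is not satisfied (T AND F).

No — denied.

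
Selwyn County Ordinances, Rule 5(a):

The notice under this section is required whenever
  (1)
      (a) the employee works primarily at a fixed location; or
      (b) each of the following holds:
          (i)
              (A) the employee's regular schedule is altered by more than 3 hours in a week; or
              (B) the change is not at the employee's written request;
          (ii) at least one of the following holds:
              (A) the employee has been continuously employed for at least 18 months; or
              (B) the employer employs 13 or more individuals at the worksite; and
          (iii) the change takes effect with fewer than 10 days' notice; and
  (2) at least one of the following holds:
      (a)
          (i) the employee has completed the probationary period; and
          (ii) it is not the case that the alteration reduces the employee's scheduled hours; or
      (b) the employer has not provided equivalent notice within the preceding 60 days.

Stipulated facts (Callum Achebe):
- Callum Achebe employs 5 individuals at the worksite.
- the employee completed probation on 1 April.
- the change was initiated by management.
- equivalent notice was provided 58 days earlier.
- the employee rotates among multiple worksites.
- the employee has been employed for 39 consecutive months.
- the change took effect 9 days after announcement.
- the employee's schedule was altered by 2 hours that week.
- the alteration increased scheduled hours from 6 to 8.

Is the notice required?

Yes — required.

(a) fixed location — not met.
(A) schedule shift > 3h — not satisfied.
(B) not employee-requested — holds.
(i) = F OR T = true.
(A) tenure ≥ 18 mo. — met.
(B) ≥ 13 at site — not satisfied.
(ii) = T OR F = true.
(iii) < 10 days' notice — met.
So (b) is satisfied (T AND T AND T).
(1) = F OR T = true.
(i) past probation — satisfied.
(ii) not (hours reduced) — satisfied.
So (a) is satisfied (T AND T).
(b) no recent notice — not met.
(2): T OR F → true.
Overall: T AND T → true.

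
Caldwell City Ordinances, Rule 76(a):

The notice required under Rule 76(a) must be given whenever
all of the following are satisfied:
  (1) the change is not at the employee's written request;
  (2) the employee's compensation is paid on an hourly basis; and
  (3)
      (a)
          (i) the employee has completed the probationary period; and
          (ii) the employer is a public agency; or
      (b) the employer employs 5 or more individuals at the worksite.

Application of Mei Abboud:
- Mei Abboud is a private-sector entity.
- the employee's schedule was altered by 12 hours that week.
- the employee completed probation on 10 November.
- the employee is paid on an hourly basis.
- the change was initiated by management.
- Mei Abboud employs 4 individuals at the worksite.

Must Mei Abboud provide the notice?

(1) not employee-requested — holds.
(2) hourly-paid — holds.
(i) past probation — holds.
(ii) public agency — not met.
So (a) is not satisfied (T AND F).
(b) ≥ 5 at site — fails.
(3): F OR F → false.
Overall: T AND T AND F → false.

No — not required.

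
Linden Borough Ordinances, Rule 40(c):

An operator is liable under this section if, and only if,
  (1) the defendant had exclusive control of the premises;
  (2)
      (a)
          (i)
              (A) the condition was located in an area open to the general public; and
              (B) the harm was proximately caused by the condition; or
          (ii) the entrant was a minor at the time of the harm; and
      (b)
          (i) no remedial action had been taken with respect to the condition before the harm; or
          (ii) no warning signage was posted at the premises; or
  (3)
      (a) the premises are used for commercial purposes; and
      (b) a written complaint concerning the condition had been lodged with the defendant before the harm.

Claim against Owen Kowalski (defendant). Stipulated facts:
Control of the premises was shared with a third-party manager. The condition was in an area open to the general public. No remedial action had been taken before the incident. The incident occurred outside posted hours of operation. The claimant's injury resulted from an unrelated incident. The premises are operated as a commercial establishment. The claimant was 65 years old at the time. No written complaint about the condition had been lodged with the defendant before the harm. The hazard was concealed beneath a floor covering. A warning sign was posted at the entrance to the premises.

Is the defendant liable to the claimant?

No — not liable.

(1) exclusive control — not met.
(A) public area — satisfied.
(B) proximate cause — not met.
(i): T AND F → false.
(ii) entrant a minor — fails.
So (a) is not satisfied (F OR F).
(i) no remedial action — holds.
(ii) no signage posted — not met.
(b) = T OR F = true.
(2): F AND T → false.
(a) commercial use — holds.
(b) complaint lodged — fails.
(3) = T AND F = false.
Overall = F OR F OR F = false.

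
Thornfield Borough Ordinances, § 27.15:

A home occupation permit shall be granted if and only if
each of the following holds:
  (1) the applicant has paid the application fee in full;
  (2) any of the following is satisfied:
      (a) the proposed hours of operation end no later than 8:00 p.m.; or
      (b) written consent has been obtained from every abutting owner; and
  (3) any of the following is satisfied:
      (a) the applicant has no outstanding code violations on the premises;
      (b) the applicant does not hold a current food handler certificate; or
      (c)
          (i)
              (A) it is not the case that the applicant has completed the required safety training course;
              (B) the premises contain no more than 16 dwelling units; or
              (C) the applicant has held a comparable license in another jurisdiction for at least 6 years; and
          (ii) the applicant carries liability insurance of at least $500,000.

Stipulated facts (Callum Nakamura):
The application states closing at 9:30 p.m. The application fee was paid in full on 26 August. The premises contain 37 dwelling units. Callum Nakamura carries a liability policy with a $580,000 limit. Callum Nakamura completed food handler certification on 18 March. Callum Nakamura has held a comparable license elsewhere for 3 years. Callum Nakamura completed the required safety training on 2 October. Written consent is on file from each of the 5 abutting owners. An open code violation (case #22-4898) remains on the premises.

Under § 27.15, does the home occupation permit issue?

(1) fee paid — satisfied.
(a) closes by 8 p.m. — fails.
(b) all abutters consent — met.
So (2) is satisfied (F OR T).
(a) no code violations — fails.
(b) not (food handler cert.) — fails.
(A) not (safety training) — not satisfied.
(B) ≤ 16 units — not satisfied.
(C) prior license ≥ 6 yr — not met.
(i): F OR F OR F → false.
(ii) insurance ≥ $500,000 — met.
(c): F AND T → false.
So (3) is not satisfied (F OR F OR F).
Overall: T AND T AND F → false.

No — denied.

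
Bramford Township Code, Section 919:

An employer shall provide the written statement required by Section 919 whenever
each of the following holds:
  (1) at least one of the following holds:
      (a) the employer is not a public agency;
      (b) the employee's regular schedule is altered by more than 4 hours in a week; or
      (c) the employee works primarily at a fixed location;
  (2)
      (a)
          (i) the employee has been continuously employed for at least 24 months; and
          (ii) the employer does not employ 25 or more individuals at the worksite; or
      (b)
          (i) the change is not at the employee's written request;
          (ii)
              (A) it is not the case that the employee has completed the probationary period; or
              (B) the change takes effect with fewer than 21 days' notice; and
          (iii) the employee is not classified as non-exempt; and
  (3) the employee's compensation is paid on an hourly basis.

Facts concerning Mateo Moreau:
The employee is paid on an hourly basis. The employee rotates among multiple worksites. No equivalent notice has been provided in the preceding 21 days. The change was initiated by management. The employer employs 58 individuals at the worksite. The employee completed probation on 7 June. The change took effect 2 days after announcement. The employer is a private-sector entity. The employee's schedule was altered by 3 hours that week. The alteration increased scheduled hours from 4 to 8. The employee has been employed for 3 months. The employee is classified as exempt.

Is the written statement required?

(a) not (public agency) — holds.
(b) schedule shift > 4h — not satisfied.
(c) fixed location — not satisfied.
(1) = T OR F OR F = true.
(i) tenure ≥ 24 mo. — fails.
(ii) not (≥ 25 at site) — not met.
(a): F AND F → false.
(i) not employee-requested — met.
(A) not (past probation) — fails.
(B) < 21 days' notice — met.
(ii): F OR T → true.
(iii) not (non-exempt) — holds.
(b) = T AND T AND T = true.
(2) = F OR T = true.
(3) hourly-paid — met.
Overall: T AND T AND T → true.

Yes — required.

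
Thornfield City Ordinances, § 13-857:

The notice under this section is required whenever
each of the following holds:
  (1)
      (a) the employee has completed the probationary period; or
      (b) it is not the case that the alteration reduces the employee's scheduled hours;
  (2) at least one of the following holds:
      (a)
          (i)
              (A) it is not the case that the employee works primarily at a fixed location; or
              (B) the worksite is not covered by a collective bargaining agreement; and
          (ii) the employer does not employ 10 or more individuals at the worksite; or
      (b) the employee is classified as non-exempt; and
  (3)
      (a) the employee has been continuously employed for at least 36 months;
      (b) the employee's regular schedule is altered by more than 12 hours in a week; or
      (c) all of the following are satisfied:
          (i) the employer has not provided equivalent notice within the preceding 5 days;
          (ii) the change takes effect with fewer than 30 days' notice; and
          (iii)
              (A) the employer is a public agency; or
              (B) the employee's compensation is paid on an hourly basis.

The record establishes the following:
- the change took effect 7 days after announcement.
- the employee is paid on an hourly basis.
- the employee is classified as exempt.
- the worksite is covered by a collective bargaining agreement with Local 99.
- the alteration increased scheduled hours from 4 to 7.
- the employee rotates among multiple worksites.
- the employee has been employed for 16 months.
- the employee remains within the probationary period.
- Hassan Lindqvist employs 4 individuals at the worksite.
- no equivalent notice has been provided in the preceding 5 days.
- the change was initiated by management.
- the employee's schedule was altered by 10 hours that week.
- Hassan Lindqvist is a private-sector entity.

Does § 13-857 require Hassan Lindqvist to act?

Yes — required.

(a) past probation — not satisfied.
(b) not (hours reduced) — met.
(1): F OR T → true.
(A) not (fixed location) — met.
(B) no CBA — not satisfied.
So (i) is satisfied (T OR F).
(ii) not (≥ 10 at site) — satisfied.
(a) = T AND T = true.
(b) non-exempt — not met.
(2): T OR F → true.
(a) tenure ≥ 36 mo. — not met.
(b) schedule shift > 12h — fails.
(i) no recent notice — met.
(ii) < 30 days' notice — holds.
(A) public agency — fails.
(B) hourly-paid — holds.
So (iii) is satisfied (F OR T).
(c) = T AND T AND T = true.
So (3) is satisfied (F OR F OR T).
So Overall is satisfied (T AND T AND T).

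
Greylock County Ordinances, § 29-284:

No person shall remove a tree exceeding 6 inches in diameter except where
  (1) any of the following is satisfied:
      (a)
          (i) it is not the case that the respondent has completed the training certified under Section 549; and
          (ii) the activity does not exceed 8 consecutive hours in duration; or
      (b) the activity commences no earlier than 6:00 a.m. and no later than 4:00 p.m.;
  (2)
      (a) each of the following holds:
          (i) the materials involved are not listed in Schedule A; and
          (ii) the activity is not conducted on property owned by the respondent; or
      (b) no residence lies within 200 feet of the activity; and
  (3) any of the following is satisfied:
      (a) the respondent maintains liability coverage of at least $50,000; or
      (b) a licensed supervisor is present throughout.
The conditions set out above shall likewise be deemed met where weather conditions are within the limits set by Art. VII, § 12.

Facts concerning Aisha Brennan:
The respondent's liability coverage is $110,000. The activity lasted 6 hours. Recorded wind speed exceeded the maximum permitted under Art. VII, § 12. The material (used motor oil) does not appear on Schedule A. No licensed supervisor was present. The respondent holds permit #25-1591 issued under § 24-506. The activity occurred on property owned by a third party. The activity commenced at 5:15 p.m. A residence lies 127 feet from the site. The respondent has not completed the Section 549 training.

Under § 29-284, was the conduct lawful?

Yes — lawful.

(i) not (training certified) — holds.
(ii) ≤ 8 hrs duration — met.
So (a) is satisfied (T AND T).
(b) start within hours — not met.
(1) = T OR F = true.
(i) not (Schedule A material) — holds.
(ii) not (own property) — met.
(a) = T AND T = true.
(b) no residence in 200 ft — fails.
So (2) is satisfied (T OR F).
(a) coverage ≥ $50,000 — satisfied.
(b) supervisor present — not satisfied.
(3) = T OR F = true.
So Overall is satisfied (T AND T AND T).
Exception (weather ok) — not satisfied.
Result: main true OR exception false → true.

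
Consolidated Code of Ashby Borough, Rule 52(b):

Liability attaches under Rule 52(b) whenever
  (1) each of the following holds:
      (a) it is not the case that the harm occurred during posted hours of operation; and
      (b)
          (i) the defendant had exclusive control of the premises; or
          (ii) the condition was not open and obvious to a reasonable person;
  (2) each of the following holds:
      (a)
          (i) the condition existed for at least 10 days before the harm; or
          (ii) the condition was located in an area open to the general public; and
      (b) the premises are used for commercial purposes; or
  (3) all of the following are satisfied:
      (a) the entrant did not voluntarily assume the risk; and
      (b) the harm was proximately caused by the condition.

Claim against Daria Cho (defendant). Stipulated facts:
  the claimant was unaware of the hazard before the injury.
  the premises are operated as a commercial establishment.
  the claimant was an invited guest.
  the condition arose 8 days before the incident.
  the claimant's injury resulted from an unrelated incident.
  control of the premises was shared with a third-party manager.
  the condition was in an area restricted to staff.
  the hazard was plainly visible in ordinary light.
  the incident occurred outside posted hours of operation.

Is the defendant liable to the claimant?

(a) not (during posted hours) — met.
(i) exclusive control — fails.
(ii) not open/obvious — not met.
(b): F OR F → false.
So (1) is not satisfied (T AND F).
(i) condition ≥10 days old — fails.
(ii) public area — not satisfied.
(a) = F OR F = false.
(b) commercial use — satisfied.
(2): F AND T → false.
(a) no assumed risk — satisfied.
(b) proximate cause — not satisfied.
(3) = T AND F = false.
So Overall is not satisfied (F OR F OR F).

No — not liable.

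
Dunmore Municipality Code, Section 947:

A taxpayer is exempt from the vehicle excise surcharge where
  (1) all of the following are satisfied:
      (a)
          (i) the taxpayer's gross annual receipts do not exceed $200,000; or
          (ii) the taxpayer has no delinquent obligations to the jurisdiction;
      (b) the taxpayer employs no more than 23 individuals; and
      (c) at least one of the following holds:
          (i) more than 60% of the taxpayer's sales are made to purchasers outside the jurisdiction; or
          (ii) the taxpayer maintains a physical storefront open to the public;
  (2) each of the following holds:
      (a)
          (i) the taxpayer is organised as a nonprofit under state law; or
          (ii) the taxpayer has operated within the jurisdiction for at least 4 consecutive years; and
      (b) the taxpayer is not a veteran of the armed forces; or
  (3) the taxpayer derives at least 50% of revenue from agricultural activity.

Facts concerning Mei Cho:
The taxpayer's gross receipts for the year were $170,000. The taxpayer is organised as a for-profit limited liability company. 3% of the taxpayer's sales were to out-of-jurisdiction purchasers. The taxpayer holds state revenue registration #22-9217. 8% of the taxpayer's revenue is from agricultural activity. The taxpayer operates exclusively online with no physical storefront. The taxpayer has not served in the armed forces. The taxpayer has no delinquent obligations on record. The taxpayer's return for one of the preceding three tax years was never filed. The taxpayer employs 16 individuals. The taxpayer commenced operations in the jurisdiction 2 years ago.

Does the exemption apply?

No — not exempt.

(i) receipts ≤ $200,000 — met.
(ii) no delinquency — met.
So (a) is satisfied (T OR T).
(b) ≤ 23 employees — holds.
(i) >60% out-of-jur. sales — not satisfied.
(ii) has storefront — not satisfied.
(c) = F OR F = false.
(1) = T AND T AND F = false.
(i) nonprofit — fails.
(ii) ≥ 4 yrs in jurisdiction — not satisfied.
(a): F OR F → false.
(b) not (veteran) — met.
So (2) is not satisfied (F AND T).
(3) ≥50% agricultural — fails.
Overall: F OR F OR F → false.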